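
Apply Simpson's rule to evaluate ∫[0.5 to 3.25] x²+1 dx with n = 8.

f(x) = x²+1
a = 0.5, b = 3.25, n = 8
h = (b - a)/n = 0.343750

Simpson's rule: (h/3)[f(x₀) + 4f(x₁) + 2f(x₂) + ... + f(xₙ)]

x_0 = 0.5000, f(x_0) = 1.250000, coefficient = 1
x_1 = 0.8438, f(x_1) = 1.711914, coefficient = 4
x_2 = 1.1875, f(x_2) = 2.410156, coefficient = 2
x_3 = 1.5312, f(x_3) = 3.344727, coefficient = 4
x_4 = 1.8750, f(x_4) = 4.515625, coefficient = 2
x_5 = 2.2188, f(x_5) = 5.922852, coefficient = 4
x_6 = 2.5625, f(x_6) = 7.566406, coefficient = 2
x_7 = 2.9062, f(x_7) = 9.446289, coefficient = 4
x_8 = 3.2500, f(x_8) = 11.562500, coefficient = 1

I ≈ (0.343750/3) × 123.500000 = 14.151042
Exact value: 14.151042
Error: 0.000000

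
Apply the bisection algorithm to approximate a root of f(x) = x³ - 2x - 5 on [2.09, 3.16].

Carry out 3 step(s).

f(x) = x³ - 2x - 5
Initial interval: [2.09, 3.16]

Iteration 1:
  c_1 = (2.090000 + 3.160000)/2 = 2.625000
  f(c_1) = f(2.625000) = 7.837891
  f(a) × f(c) < 0, new interval: [2.090000, 2.625000]
Iteration 2:
  c_2 = (2.090000 + 2.625000)/2 = 2.357500
  f(c_2) = f(2.357500) = 3.387528
  f(a) × f(c) < 0, new interval: [2.090000, 2.357500]
Iteration 3:
  c_3 = (2.090000 + 2.357500)/2 = 2.223750
  f(c_3) = f(2.223750) = 1.549086
  f(a) × f(c) < 0, new interval: [2.090000, 2.223750]

After 3 iteration(s), the approximation is c_3 = 2.223750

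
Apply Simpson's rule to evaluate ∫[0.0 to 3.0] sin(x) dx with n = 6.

f(x) = sin(x)
a = 0.0, b = 3.0, n = 6
h = (b - a)/n = 0.500000

Simpson's rule: (h/3)[f(x₀) + 4f(x₁) + 2f(x₂) + ... + f(xₙ)]

x_0 = 0.0000, f(x_0) = 0.000000, coefficient = 1
x_1 = 0.5000, f(x_1) = 0.479426, coefficient = 4
x_2 = 1.0000, f(x_2) = 0.841471, coefficient = 2
x_3 = 1.5000, f(x_3) = 0.997495, coefficient = 4
x_4 = 2.0000, f(x_4) = 0.909297, coefficient = 2
x_5 = 2.5000, f(x_5) = 0.598472, coefficient = 4
x_6 = 3.0000, f(x_6) = 0.141120, coefficient = 1

I ≈ (0.500000/3) × 11.944228 = 1.990705
Exact value: 1.989992
Error: 0.000712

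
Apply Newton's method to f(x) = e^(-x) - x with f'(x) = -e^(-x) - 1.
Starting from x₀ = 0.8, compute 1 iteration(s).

f(x) = e^(-x) - x
f'(x) = -e^(-x) - 1
x₀ = 0.8

Newton-Raphson formula: x_{n+1} = x_n - f(x_n)/f'(x_n)

Iteration 1:
  f(0.800000) = -0.350671
  f'(0.800000) = -1.449329
  x_1 = 0.800000 - (-0.350671)/(-1.449329) = 0.558046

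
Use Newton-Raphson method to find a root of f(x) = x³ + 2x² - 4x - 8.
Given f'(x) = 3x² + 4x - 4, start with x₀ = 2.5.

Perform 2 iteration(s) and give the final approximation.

f(x) = x³ + 2x² - 4x - 8
f'(x) = 3x² + 4x - 4
x₀ = 2.5

Newton-Raphson formula: x_{n+1} = x_n - f(x_n)/f'(x_n)

Iteration 1:
  f(2.500000) = 10.125000
  f'(2.500000) = 24.750000
  x_1 = 2.500000 - 10.125000/24.750000 = 2.090909
Iteration 2:
  f(2.090909) = 1.521412
  f'(2.090909) = 17.479339
  x_2 = 2.090909 - 1.521412/17.479339 = 2.003868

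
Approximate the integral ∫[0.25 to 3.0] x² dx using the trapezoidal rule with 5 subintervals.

f(x) = x²
a = 0.25, b = 3.0, n = 5
h = (b - a)/n = 0.550000

Trapezoidal rule: (h/2)[f(x₀) + 2f(x₁) + 2f(x₂) + ... + f(xₙ)]

x_0 = 0.2500, f(x_0) = 0.062500, coefficient = 1
x_1 = 0.8000, f(x_1) = 0.640000, coefficient = 2
x_2 = 1.3500, f(x_2) = 1.822500, coefficient = 2
x_3 = 1.9000, f(x_3) = 3.610000, coefficient = 2
x_4 = 2.4500, f(x_4) = 6.002500, coefficient = 2
x_5 = 3.0000, f(x_5) = 9.000000, coefficient = 1

I ≈ (0.550000/2) × 33.212500 = 9.133438
Exact value: 8.994792
Error: 0.138646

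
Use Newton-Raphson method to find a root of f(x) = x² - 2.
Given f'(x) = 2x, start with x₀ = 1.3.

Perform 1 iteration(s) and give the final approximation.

f(x) = x² - 2
f'(x) = 2x
x₀ = 1.3

Newton-Raphson formula: x_{n+1} = x_n - f(x_n)/f'(x_n)

Iteration 1:
  f(1.300000) = -0.310000
  f'(1.300000) = 2.600000
  x_1 = 1.300000 - (-0.310000)/2.600000 = 1.419231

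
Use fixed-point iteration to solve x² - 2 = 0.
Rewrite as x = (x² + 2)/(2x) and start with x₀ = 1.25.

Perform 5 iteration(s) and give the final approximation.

Equation: x² - 2 = 0
Fixed-point form: x = (x² + 2)/(2x)
x₀ = 1.25

x_1 = g(1.250000) = 1.425000
x_2 = g(1.425000) = 1.414254
x_3 = g(1.414254) = 1.414214
x_4 = g(1.414214) = 1.414214
x_5 = g(1.414214) = 1.414214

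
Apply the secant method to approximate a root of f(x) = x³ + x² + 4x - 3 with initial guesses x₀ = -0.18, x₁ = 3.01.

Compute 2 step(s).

f(x) = x³ + x² + 4x - 3
x₀ = -0.18, x₁ = 3.01

Secant formula: x_{n+1} = x_n - f(x_n)(x_n - x_{n-1})/(f(x_n) - f(x_{n-1}))

Iteration 1:
  f(-0.180000) = -3.693432
  f(3.010000) = 45.371001
  x_2 = 3.010000 - 45.371001×(3.010000 - (-0.180000))/(45.371001 - (-3.693432))
       = 0.060134
Iteration 2:
  f(3.010000) = 45.371001
  f(0.060134) = -2.755630
  x_3 = 0.060134 - (-2.755630)×(0.060134 - 3.010000)/(-2.755630 - 45.371001)
       = 0.229037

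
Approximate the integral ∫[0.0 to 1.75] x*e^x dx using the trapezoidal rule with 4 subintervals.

f(x) = x*e^x
a = 0.0, b = 1.75, n = 4
h = (b - a)/n = 0.437500

Trapezoidal rule: (h/2)[f(x₀) + 2f(x₁) + 2f(x₂) + ... + f(xₙ)]

x_0 = 0.0000, f(x_0) = 0.000000, coefficient = 1
x_1 = 0.4375, f(x_1) = 0.677613, coefficient = 2
x_2 = 0.8750, f(x_2) = 2.099016, coefficient = 2
x_3 = 1.3125, f(x_3) = 4.876529, coefficient = 2
x_4 = 1.7500, f(x_4) = 10.070555, coefficient = 1

I ≈ (0.437500/2) × 25.376871 = 5.551191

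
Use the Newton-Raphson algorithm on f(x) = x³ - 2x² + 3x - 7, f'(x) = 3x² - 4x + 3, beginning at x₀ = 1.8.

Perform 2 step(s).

f(x) = x³ - 2x² + 3x - 7
f'(x) = 3x² - 4x + 3
x₀ = 1.8

Newton-Raphson formula: x_{n+1} = x_n - f(x_n)/f'(x_n)

Iteration 1:
  f(1.800000) = -2.248000
  f'(1.800000) = 5.520000
  x_1 = 1.800000 - (-2.248000)/5.520000 = 2.207246
Iteration 2:
  f(2.207246) = 0.631430
  f'(2.207246) = 8.786824
  x_2 = 2.207246 - 0.631430/8.786824 = 2.135385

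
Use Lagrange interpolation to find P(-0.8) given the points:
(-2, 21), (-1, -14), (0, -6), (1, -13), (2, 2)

Lagrange interpolation formula:
P(x) = Σ yᵢ × Lᵢ(x)
where Lᵢ(x) = Π_{j≠i} (x - xⱼ)/(xᵢ - xⱼ)

L_0(-0.8) = (-0.8 - (-1))/(-2 - (-1)) × (-0.8 - 0)/(-2 - 0) × (-0.8 - 1)/(-2 - 1) × (-0.8 - 2)/(-2 - 2) = -0.033600
L_1(-0.8) = (-0.8 - (-2))/(-1 - (-2)) × (-0.8 - 0)/(-1 - 0) × (-0.8 - 1)/(-1 - 1) × (-0.8 - 2)/(-1 - 2) = 0.806400
L_2(-0.8) = (-0.8 - (-2))/(0 - (-2)) × (-0.8 - (-1))/(0 - (-1)) × (-0.8 - 1)/(0 - 1) × (-0.8 - 2)/(0 - 2) = 0.302400
L_3(-0.8) = (-0.8 - (-2))/(1 - (-2)) × (-0.8 - (-1))/(1 - (-1)) × (-0.8 - 0)/(1 - 0) × (-0.8 - 2)/(1 - 2) = -0.089600
L_4(-0.8) = (-0.8 - (-2))/(2 - (-2)) × (-0.8 - (-1))/(2 - (-1)) × (-0.8 - 0)/(2 - 0) × (-0.8 - 1)/(2 - 1) = 0.014400

P(-0.8) = 21×L_0(-0.8) + (-14)×L_1(-0.8) + (-6)×L_2(-0.8) + (-13)×L_3(-0.8) + 2×L_4(-0.8)
P(-0.8) = -12.616000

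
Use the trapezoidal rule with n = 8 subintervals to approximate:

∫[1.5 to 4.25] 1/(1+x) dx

f(x) = 1/(1+x)
a = 1.5, b = 4.25, n = 8
h = (b - a)/n = 0.343750

Trapezoidal rule: (h/2)[f(x₀) + 2f(x₁) + 2f(x₂) + ... + f(xₙ)]

x_0 = 1.5000, f(x_0) = 0.400000, coefficient = 1
x_1 = 1.8438, f(x_1) = 0.351648, coefficient = 2
x_2 = 2.1875, f(x_2) = 0.313725, coefficient = 2
x_3 = 2.5312, f(x_3) = 0.283186, coefficient = 2
x_4 = 2.8750, f(x_4) = 0.258065, coefficient = 2
x_5 = 3.2188, f(x_5) = 0.237037, coefficient = 2
x_6 = 3.5625, f(x_6) = 0.219178, coefficient = 2
x_7 = 3.9062, f(x_7) = 0.203822, coefficient = 2
x_8 = 4.2500, f(x_8) = 0.190476, coefficient = 1

I ≈ (0.343750/2) × 4.323798 = 0.743153
Exact value: 0.741937
Error: 0.001215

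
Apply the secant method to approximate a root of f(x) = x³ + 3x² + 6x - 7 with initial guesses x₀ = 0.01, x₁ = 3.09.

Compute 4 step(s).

f(x) = x³ + 3x² + 6x - 7
x₀ = 0.01, x₁ = 3.09

Secant formula: x_{n+1} = x_n - f(x_n)(x_n - x_{n-1})/(f(x_n) - f(x_{n-1}))

Iteration 1:
  f(0.010000) = -6.939699
  f(3.090000) = 69.687929
  x_2 = 3.090000 - 69.687929×(3.090000 - 0.010000)/(69.687929 - (-6.939699))
       = 0.288937
Iteration 2:
  f(3.090000) = 69.687929
  f(0.288937) = -4.991803
  x_3 = 0.288937 - (-4.991803)×(0.288937 - 3.090000)/(-4.991803 - 69.687929)
       = 0.476168
Iteration 3:
  f(0.288937) = -4.991803
  f(0.476168) = -3.354821
  x_4 = 0.476168 - (-3.354821)×(0.476168 - 0.288937)/(-3.354821 - (-4.991803))
       = 0.859878
Iteration 4:
  f(0.476168) = -3.354821
  f(0.859878) = 1.013221
  x_5 = 0.859878 - 1.013221×(0.859878 - 0.476168)/(1.013221 - (-3.354821))
       = 0.770872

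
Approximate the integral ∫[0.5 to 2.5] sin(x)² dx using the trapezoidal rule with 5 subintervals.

f(x) = sin(x)²
a = 0.5, b = 2.5, n = 5
h = (b - a)/n = 0.400000

Trapezoidal rule: (h/2)[f(x₀) + 2f(x₁) + 2f(x₂) + ... + f(xₙ)]

x_0 = 0.5000, f(x_0) = 0.229849, coefficient = 1
x_1 = 0.9000, f(x_1) = 0.613601, coefficient = 2
x_2 = 1.3000, f(x_2) = 0.928444, coefficient = 2
x_3 = 1.7000, f(x_3) = 0.983399, coefficient = 2
x_4 = 2.1000, f(x_4) = 0.745130, coefficient = 2
x_5 = 2.5000, f(x_5) = 0.358169, coefficient = 1

I ≈ (0.400000/2) × 7.129168 = 1.425834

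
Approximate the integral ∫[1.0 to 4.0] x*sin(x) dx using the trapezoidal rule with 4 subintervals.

f(x) = x*sin(x)
a = 1.0, b = 4.0, n = 4
h = (b - a)/n = 0.750000

Trapezoidal rule: (h/2)[f(x₀) + 2f(x₁) + 2f(x₂) + ... + f(xₙ)]

x_0 = 1.0000, f(x_0) = 0.841471, coefficient = 1
x_1 = 1.7500, f(x_1) = 1.721975, coefficient = 2
x_2 = 2.5000, f(x_2) = 1.496180, coefficient = 2
x_3 = 3.2500, f(x_3) = -0.351634, coefficient = 2
x_4 = 4.0000, f(x_4) = -3.027210, coefficient = 1

I ≈ (0.750000/2) × 3.547304 = 1.330239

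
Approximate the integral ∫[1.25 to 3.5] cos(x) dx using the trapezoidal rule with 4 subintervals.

f(x) = cos(x)
a = 1.25, b = 3.5, n = 4
h = (b - a)/n = 0.562500

Trapezoidal rule: (h/2)[f(x₀) + 2f(x₁) + 2f(x₂) + ... + f(xₙ)]

x_0 = 1.2500, f(x_0) = 0.315322, coefficient = 1
x_1 = 1.8125, f(x_1) = -0.239357, coefficient = 2
x_2 = 2.3750, f(x_2) = -0.720278, coefficient = 2
x_3 = 2.9375, f(x_3) = -0.979245, coefficient = 2
x_4 = 3.5000, f(x_4) = -0.936457, coefficient = 1

I ≈ (0.562500/2) × -4.498896 = -1.265315
Exact value: -1.299768
Error: 0.034453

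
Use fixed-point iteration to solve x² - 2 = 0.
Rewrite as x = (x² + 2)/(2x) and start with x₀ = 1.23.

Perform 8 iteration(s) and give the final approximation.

Equation: x² - 2 = 0
Fixed-point form: x = (x² + 2)/(2x)
x₀ = 1.23

x_1 = g(1.230000) = 1.428008
x_2 = g(1.428008) = 1.414280
x_3 = g(1.414280) = 1.414214
x_4 = g(1.414214) = 1.414214
x_5 = g(1.414214) = 1.414214
x_6 = g(1.414214) = 1.414214
x_7 = g(1.414214) = 1.414214
x_8 = g(1.414214) = 1.414214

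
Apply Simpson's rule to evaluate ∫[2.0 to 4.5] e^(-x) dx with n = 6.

f(x) = e^(-x)
a = 2.0, b = 4.5, n = 6
h = (b - a)/n = 0.416667

Simpson's rule: (h/3)[f(x₀) + 4f(x₁) + 2f(x₂) + ... + f(xₙ)]

x_0 = 2.0000, f(x_0) = 0.135335, coefficient = 1
x_1 = 2.4167, f(x_1) = 0.089219, coefficient = 4
x_2 = 2.8333, f(x_2) = 0.058816, coefficient = 2
x_3 = 3.2500, f(x_3) = 0.038774, coefficient = 4
x_4 = 3.6667, f(x_4) = 0.025562, coefficient = 2
x_5 = 4.0833, f(x_5) = 0.016851, coefficient = 4
x_6 = 4.5000, f(x_6) = 0.011109, coefficient = 1

I ≈ (0.416667/3) × 0.894576 = 0.124247
Exact value: 0.124226
Error: 0.000020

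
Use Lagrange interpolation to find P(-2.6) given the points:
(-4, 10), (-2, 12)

Lagrange interpolation formula:
P(x) = Σ yᵢ × Lᵢ(x)
where Lᵢ(x) = Π_{j≠i} (x - xⱼ)/(xᵢ - xⱼ)

L_0(-2.6) = (-2.6 - (-2))/(-4 - (-2)) = 0.300000
L_1(-2.6) = (-2.6 - (-4))/(-2 - (-4)) = 0.700000

P(-2.6) = 10×L_0(-2.6) + 12×L_1(-2.6)
P(-2.6) = 11.400000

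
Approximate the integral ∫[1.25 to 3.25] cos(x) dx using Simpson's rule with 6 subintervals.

f(x) = cos(x)
a = 1.25, b = 3.25, n = 6
h = (b - a)/n = 0.333333

Simpson's rule: (h/3)[f(x₀) + 4f(x₁) + 2f(x₂) + ... + f(xₙ)]

x_0 = 1.2500, f(x_0) = 0.315322, coefficient = 1
x_1 = 1.5833, f(x_1) = -0.012537, coefficient = 4
x_2 = 1.9167, f(x_2) = -0.339016, coefficient = 2
x_3 = 2.2500, f(x_3) = -0.628174, coefficient = 4
x_4 = 2.5833, f(x_4) = -0.848178, coefficient = 2
x_5 = 2.9167, f(x_5) = -0.974811, coefficient = 4
x_6 = 3.2500, f(x_6) = -0.994130, coefficient = 1

I ≈ (0.333333/3) × -9.515279 = -1.057253
Exact value: -1.057180
Error: 0.000073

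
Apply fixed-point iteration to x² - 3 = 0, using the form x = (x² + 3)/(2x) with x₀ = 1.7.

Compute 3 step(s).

Equation: x² - 3 = 0
Fixed-point form: x = (x² + 3)/(2x)
x₀ = 1.7

x_1 = g(1.700000) = 1.732353
x_2 = g(1.732353) = 1.732051
x_3 = g(1.732051) = 1.732051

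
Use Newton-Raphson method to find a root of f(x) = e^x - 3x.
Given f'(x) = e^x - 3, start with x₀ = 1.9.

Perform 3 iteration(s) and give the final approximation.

f(x) = e^x - 3x
f'(x) = e^x - 3
x₀ = 1.9

Newton-Raphson formula: x_{n+1} = x_n - f(x_n)/f'(x_n)

Iteration 1:
  f(1.900000) = 0.985894
  f'(1.900000) = 3.685894
  x_1 = 1.900000 - 0.985894/3.685894 = 1.632522
Iteration 2:
  f(1.632522) = 0.219198
  f'(1.632522) = 2.116765
  x_2 = 1.632522 - 0.219198/2.116765 = 1.528969
Iteration 3:
  f(1.528969) = 0.026511
  f'(1.528969) = 1.613419
  x_3 = 1.528969 - 0.026511/1.613419 = 1.512537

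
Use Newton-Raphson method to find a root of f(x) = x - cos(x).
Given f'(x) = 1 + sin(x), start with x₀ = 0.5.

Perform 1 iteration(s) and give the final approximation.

f(x) = x - cos(x)
f'(x) = 1 + sin(x)
x₀ = 0.5

Newton-Raphson formula: x_{n+1} = x_n - f(x_n)/f'(x_n)

Iteration 1:
  f(0.500000) = -0.377583
  f'(0.500000) = 1.479426
  x_1 = 0.500000 - (-0.377583)/1.479426 = 0.755222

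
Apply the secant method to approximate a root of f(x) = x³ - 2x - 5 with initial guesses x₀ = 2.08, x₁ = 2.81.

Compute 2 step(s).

f(x) = x³ - 2x - 5
x₀ = 2.08, x₁ = 2.81

Secant formula: x_{n+1} = x_n - f(x_n)(x_n - x_{n-1})/(f(x_n) - f(x_{n-1}))

Iteration 1:
  f(2.080000) = -0.161088
  f(2.810000) = 11.568041
  x_2 = 2.810000 - 11.568041×(2.810000 - 2.080000)/(11.568041 - (-0.161088))
       = 2.090026
Iteration 2:
  f(2.810000) = 11.568041
  f(2.090026) = -0.050384
  x_3 = 2.090026 - (-0.050384)×(2.090026 - 2.810000)/(-0.050384 - 11.568041)
       = 2.093148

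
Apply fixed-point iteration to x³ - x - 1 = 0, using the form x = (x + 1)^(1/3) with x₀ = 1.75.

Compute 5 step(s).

Equation: x³ - x - 1 = 0
Fixed-point form: x = (x + 1)^(1/3)
x₀ = 1.75

x_1 = g(1.750000) = 1.401020
x_2 = g(1.401020) = 1.339055
x_3 = g(1.339055) = 1.327436
x_4 = g(1.327436) = 1.325234
x_5 = g(1.325234) = 1.324816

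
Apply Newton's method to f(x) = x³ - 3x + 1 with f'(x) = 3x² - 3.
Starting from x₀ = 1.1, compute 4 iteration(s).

f(x) = x³ - 3x + 1
f'(x) = 3x² - 3
x₀ = 1.1

Newton-Raphson formula: x_{n+1} = x_n - f(x_n)/f'(x_n)

Iteration 1:
  f(1.100000) = -0.969000
  f'(1.100000) = 0.630000
  x_1 = 1.100000 - (-0.969000)/0.630000 = 2.638095
Iteration 2:
  f(2.638095) = 11.445661
  f'(2.638095) = 17.878639
  x_2 = 2.638095 - 11.445661/17.878639 = 1.997909
Iteration 3:
  f(1.997909) = 2.981206
  f'(1.997909) = 8.974920
  x_3 = 1.997909 - 2.981206/8.974920 = 1.665738
Iteration 4:
  f(1.665738) = 0.624682
  f'(1.665738) = 5.324050
  x_4 = 1.665738 - 0.624682/5.324050 = 1.548406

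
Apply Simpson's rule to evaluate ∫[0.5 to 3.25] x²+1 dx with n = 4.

f(x) = x²+1
a = 0.5, b = 3.25, n = 4
h = (b - a)/n = 0.687500

Simpson's rule: (h/3)[f(x₀) + 4f(x₁) + 2f(x₂) + ... + f(xₙ)]

x_0 = 0.5000, f(x_0) = 1.250000, coefficient = 1
x_1 = 1.1875, f(x_1) = 2.410156, coefficient = 4
x_2 = 1.8750, f(x_2) = 4.515625, coefficient = 2
x_3 = 2.5625, f(x_3) = 7.566406, coefficient = 4
x_4 = 3.2500, f(x_4) = 11.562500, coefficient = 1

I ≈ (0.687500/3) × 61.750000 = 14.151042
Exact value: 14.151042
Error: 0.000000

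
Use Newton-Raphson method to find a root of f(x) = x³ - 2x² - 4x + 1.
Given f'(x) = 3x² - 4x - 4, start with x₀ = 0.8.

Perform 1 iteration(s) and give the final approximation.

f(x) = x³ - 2x² - 4x + 1
f'(x) = 3x² - 4x - 4
x₀ = 0.8

Newton-Raphson formula: x_{n+1} = x_n - f(x_n)/f'(x_n)

Iteration 1:
  f(0.800000) = -2.968000
  f'(0.800000) = -5.280000
  x_1 = 0.800000 - (-2.968000)/(-5.280000) = 0.237879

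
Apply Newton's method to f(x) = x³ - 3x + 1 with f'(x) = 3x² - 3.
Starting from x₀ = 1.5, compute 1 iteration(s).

f(x) = x³ - 3x + 1
f'(x) = 3x² - 3
x₀ = 1.5

Newton-Raphson formula: x_{n+1} = x_n - f(x_n)/f'(x_n)

Iteration 1:
  f(1.500000) = -0.125000
  f'(1.500000) = 3.750000
  x_1 = 1.500000 - (-0.125000)/3.750000 = 1.533333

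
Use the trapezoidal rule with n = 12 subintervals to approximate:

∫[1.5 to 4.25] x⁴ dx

f(x) = x⁴
a = 1.5, b = 4.25, n = 12
h = (b - a)/n = 0.229167

Trapezoidal rule: (h/2)[f(x₀) + 2f(x₁) + 2f(x₂) + ... + f(xₙ)]

x_0 = 1.5000, f(x_0) = 5.062500, coefficient = 1
x_1 = 1.7292, f(x_1) = 8.940204, coefficient = 2
x_2 = 1.9583, f(x_2) = 14.707758, coefficient = 2
x_3 = 2.1875, f(x_3) = 22.897720, coefficient = 2
x_4 = 2.4167, f(x_4) = 34.108845, coefficient = 2
x_5 = 2.6458, f(x_5) = 49.006077, coefficient = 2
x_6 = 2.8750, f(x_6) = 68.320557, coefficient = 2
x_7 = 3.1042, f(x_7) = 92.849619, coefficient = 2
x_8 = 3.3333, f(x_8) = 123.456790, coefficient = 2
x_9 = 3.5625, f(x_9) = 161.071793, coefficient = 2
x_10 = 3.7917, f(x_10) = 206.690541, coefficient = 2
x_11 = 4.0208, f(x_11) = 261.375145, coefficient = 2
x_12 = 4.2500, f(x_12) = 326.253906, coefficient = 1

I ≈ (0.229167/2) × 2418.166500 = 277.081578
Exact value: 275.797070
Error: 1.284508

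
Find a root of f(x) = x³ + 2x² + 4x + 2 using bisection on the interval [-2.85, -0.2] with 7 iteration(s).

f(x) = x³ + 2x² + 4x + 2
Initial interval: [-2.85, -0.2]

Iteration 1:
  c_1 = (-2.850000 + (-0.200000))/2 = -1.525000
  f(c_1) = f(-1.525000) = -2.995328
  f(a) × f(c) ≥ 0, new interval: [-1.525000, -0.200000]
Iteration 2:
  c_2 = (-1.525000 + (-0.200000))/2 = -0.862500
  f(c_2) = f(-0.862500) = -0.603807
  f(a) × f(c) ≥ 0, new interval: [-0.862500, -0.200000]
Iteration 3:
  c_3 = (-0.862500 + (-0.200000))/2 = -0.531250
  f(c_3) = f(-0.531250) = 0.289520
  f(a) × f(c) < 0, new interval: [-0.862500, -0.531250]
Iteration 4:
  c_4 = (-0.862500 + (-0.531250))/2 = -0.696875
  f(c_4) = f(-0.696875) = -0.154657
  f(a) × f(c) ≥ 0, new interval: [-0.696875, -0.531250]
Iteration 5:
  c_5 = (-0.696875 + (-0.531250))/2 = -0.614062
  f(c_5) = f(-0.614062) = 0.066349
  f(a) × f(c) < 0, new interval: [-0.696875, -0.614062]
Iteration 6:
  c_6 = (-0.696875 + (-0.614062))/2 = -0.655469
  f(c_6) = f(-0.655469) = -0.044212
  f(a) × f(c) ≥ 0, new interval: [-0.655469, -0.614062]
Iteration 7:
  c_7 = (-0.655469 + (-0.614062))/2 = -0.634766
  f(c_7) = f(-0.634766) = 0.011028
  f(a) × f(c) < 0, new interval: [-0.655469, -0.634766]

After 7 iteration(s), the approximation is c_7 = -0.634766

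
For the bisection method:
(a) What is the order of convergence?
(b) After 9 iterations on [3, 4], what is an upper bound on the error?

(a) Bisection has linear (order 1) convergence; the error is halved each step.

(b) Error bound = (b-a)/2^n = (4 - 3)/2^{9}
    = 1/2^{9}

(a) 1 (linear); (b) error ≤ 1.95e-03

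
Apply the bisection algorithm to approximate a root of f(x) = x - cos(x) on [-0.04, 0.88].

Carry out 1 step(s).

f(x) = x - cos(x)
Initial interval: [-0.04, 0.88]

Iteration 1:
  c_1 = (-0.040000 + 0.880000)/2 = 0.420000
  f(c_1) = f(0.420000) = -0.493089
  f(a) × f(c) ≥ 0, new interval: [0.420000, 0.880000]

After 1 iteration(s), the approximation is c_1 = 0.420000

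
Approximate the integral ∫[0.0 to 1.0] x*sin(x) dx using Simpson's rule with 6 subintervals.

f(x) = x*sin(x)
a = 0.0, b = 1.0, n = 6
h = (b - a)/n = 0.166667

Simpson's rule: (h/3)[f(x₀) + 4f(x₁) + 2f(x₂) + ... + f(xₙ)]

x_0 = 0.0000, f(x_0) = 0.000000, coefficient = 1
x_1 = 0.1667, f(x_1) = 0.027649, coefficient = 4
x_2 = 0.3333, f(x_2) = 0.109065, coefficient = 2
x_3 = 0.5000, f(x_3) = 0.239713, coefficient = 4
x_4 = 0.6667, f(x_4) = 0.412247, coefficient = 2
x_5 = 0.8333, f(x_5) = 0.616814, coefficient = 4
x_6 = 1.0000, f(x_6) = 0.841471, coefficient = 1

I ≈ (0.166667/3) × 5.420799 = 0.301155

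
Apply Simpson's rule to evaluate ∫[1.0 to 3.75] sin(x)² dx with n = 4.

f(x) = sin(x)²
a = 1.0, b = 3.75, n = 4
h = (b - a)/n = 0.687500

Simpson's rule: (h/3)[f(x₀) + 4f(x₁) + 2f(x₂) + ... + f(xₙ)]

x_0 = 1.0000, f(x_0) = 0.708073, coefficient = 1
x_1 = 1.6875, f(x_1) = 0.986442, coefficient = 4
x_2 = 2.3750, f(x_2) = 0.481199, coefficient = 2
x_3 = 3.0625, f(x_3) = 0.006243, coefficient = 4
x_4 = 3.7500, f(x_4) = 0.326682, coefficient = 1

I ≈ (0.687500/3) × 5.967892 = 1.367642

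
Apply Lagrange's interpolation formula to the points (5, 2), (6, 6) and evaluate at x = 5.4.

Lagrange interpolation formula:
P(x) = Σ yᵢ × Lᵢ(x)
where Lᵢ(x) = Π_{j≠i} (x - xⱼ)/(xᵢ - xⱼ)

L_0(5.4) = (5.4 - 6)/(5 - 6) = 0.600000
L_1(5.4) = (5.4 - 5)/(6 - 5) = 0.400000

P(5.4) = 2×L_0(5.4) + 6×L_1(5.4)
P(5.4) = 3.600000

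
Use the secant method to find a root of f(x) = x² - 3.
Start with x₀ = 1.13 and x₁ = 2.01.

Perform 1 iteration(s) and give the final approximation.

f(x) = x² - 3
x₀ = 1.13, x₁ = 2.01

Secant formula: x_{n+1} = x_n - f(x_n)(x_n - x_{n-1})/(f(x_n) - f(x_{n-1}))

Iteration 1:
  f(1.130000) = -1.723100
  f(2.010000) = 1.040100
  x_2 = 2.010000 - 1.040100×(2.010000 - 1.130000)/(1.040100 - (-1.723100))
       = 1.678758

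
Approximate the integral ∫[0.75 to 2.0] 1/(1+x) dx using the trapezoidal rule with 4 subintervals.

f(x) = 1/(1+x)
a = 0.75, b = 2.0, n = 4
h = (b - a)/n = 0.312500

Trapezoidal rule: (h/2)[f(x₀) + 2f(x₁) + 2f(x₂) + ... + f(xₙ)]

x_0 = 0.7500, f(x_0) = 0.571429, coefficient = 1
x_1 = 1.0625, f(x_1) = 0.484848, coefficient = 2
x_2 = 1.3750, f(x_2) = 0.421053, coefficient = 2
x_3 = 1.6875, f(x_3) = 0.372093, coefficient = 2
x_4 = 2.0000, f(x_4) = 0.333333, coefficient = 1

I ≈ (0.312500/2) × 3.460750 = 0.540742
Exact value: 0.538997
Error: 0.001746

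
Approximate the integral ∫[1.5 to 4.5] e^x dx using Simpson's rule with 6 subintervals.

f(x) = e^x
a = 1.5, b = 4.5, n = 6
h = (b - a)/n = 0.500000

Simpson's rule: (h/3)[f(x₀) + 4f(x₁) + 2f(x₂) + ... + f(xₙ)]

x_0 = 1.5000, f(x_0) = 4.481689, coefficient = 1
x_1 = 2.0000, f(x_1) = 7.389056, coefficient = 4
x_2 = 2.5000, f(x_2) = 12.182494, coefficient = 2
x_3 = 3.0000, f(x_3) = 20.085537, coefficient = 4
x_4 = 3.5000, f(x_4) = 33.115452, coefficient = 2
x_5 = 4.0000, f(x_5) = 54.598150, coefficient = 4
x_6 = 4.5000, f(x_6) = 90.017131, coefficient = 1

I ≈ (0.500000/3) × 513.385684 = 85.564281
Exact value: 85.535442
Error: 0.028839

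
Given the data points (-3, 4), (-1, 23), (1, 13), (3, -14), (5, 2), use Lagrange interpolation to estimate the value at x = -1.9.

Lagrange interpolation formula:
P(x) = Σ yᵢ × Lᵢ(x)
where Lᵢ(x) = Π_{j≠i} (x - xⱼ)/(xᵢ - xⱼ)

L_0(-1.9) = (-1.9 - (-1))/(-3 - (-1)) × (-1.9 - 1)/(-3 - 1) × (-1.9 - 3)/(-3 - 3) × (-1.9 - 5)/(-3 - 5) = 0.229802
L_1(-1.9) = (-1.9 - (-3))/(-1 - (-3)) × (-1.9 - 1)/(-1 - 1) × (-1.9 - 3)/(-1 - 3) × (-1.9 - 5)/(-1 - 5) = 1.123478
L_2(-1.9) = (-1.9 - (-3))/(1 - (-3)) × (-1.9 - (-1))/(1 - (-1)) × (-1.9 - 3)/(1 - 3) × (-1.9 - 5)/(1 - 5) = -0.522998
L_3(-1.9) = (-1.9 - (-3))/(3 - (-3)) × (-1.9 - (-1))/(3 - (-1)) × (-1.9 - 1)/(3 - 1) × (-1.9 - 5)/(3 - 5) = 0.206353
L_4(-1.9) = (-1.9 - (-3))/(5 - (-3)) × (-1.9 - (-1))/(5 - (-1)) × (-1.9 - 1)/(5 - 1) × (-1.9 - 3)/(5 - 3) = -0.036635

P(-1.9) = 4×L_0(-1.9) + 23×L_1(-1.9) + 13×L_2(-1.9) + (-14)×L_3(-1.9) + 2×L_4(-1.9)
P(-1.9) = 16.998013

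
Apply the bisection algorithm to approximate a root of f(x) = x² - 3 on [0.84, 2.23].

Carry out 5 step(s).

f(x) = x² - 3
Initial interval: [0.84, 2.23]

Iteration 1:
  c_1 = (0.840000 + 2.230000)/2 = 1.535000
  f(c_1) = f(1.535000) = -0.643775
  f(a) × f(c) ≥ 0, new interval: [1.535000, 2.230000]
Iteration 2:
  c_2 = (1.535000 + 2.230000)/2 = 1.882500
  f(c_2) = f(1.882500) = 0.543806
  f(a) × f(c) < 0, new interval: [1.535000, 1.882500]
Iteration 3:
  c_3 = (1.535000 + 1.882500)/2 = 1.708750
  f(c_3) = f(1.708750) = -0.080173
  f(a) × f(c) ≥ 0, new interval: [1.708750, 1.882500]
Iteration 4:
  c_4 = (1.708750 + 1.882500)/2 = 1.795625
  f(c_4) = f(1.795625) = 0.224269
  f(a) × f(c) < 0, new interval: [1.708750, 1.795625]
Iteration 5:
  c_5 = (1.708750 + 1.795625)/2 = 1.752187
  f(c_5) = f(1.752187) = 0.070161
  f(a) × f(c) < 0, new interval: [1.708750, 1.752187]

After 5 iteration(s), the approximation is c_5 = 1.752187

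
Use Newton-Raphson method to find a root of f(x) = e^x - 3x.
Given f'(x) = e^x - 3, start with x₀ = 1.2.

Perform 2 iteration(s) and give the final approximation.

f(x) = e^x - 3x
f'(x) = e^x - 3
x₀ = 1.2

Newton-Raphson formula: x_{n+1} = x_n - f(x_n)/f'(x_n)

Iteration 1:
  f(1.200000) = -0.279883
  f'(1.200000) = 0.320117
  x_1 = 1.200000 - (-0.279883)/0.320117 = 2.074315
Iteration 2:
  f(2.074315) = 1.736148
  f'(2.074315) = 4.959094
  x_2 = 2.074315 - 1.736148/4.959094 = 1.724221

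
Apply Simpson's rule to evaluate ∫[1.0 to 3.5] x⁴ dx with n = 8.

f(x) = x⁴
a = 1.0, b = 3.5, n = 8
h = (b - a)/n = 0.312500

Simpson's rule: (h/3)[f(x₀) + 4f(x₁) + 2f(x₂) + ... + f(xₙ)]

x_0 = 1.0000, f(x_0) = 1.000000, coefficient = 1
x_1 = 1.3125, f(x_1) = 2.967545, coefficient = 4
x_2 = 1.6250, f(x_2) = 6.972900, coefficient = 2
x_3 = 1.9375, f(x_3) = 14.091812, coefficient = 4
x_4 = 2.2500, f(x_4) = 25.628906, coefficient = 2
x_5 = 2.5625, f(x_5) = 43.117691, coefficient = 4
x_6 = 2.8750, f(x_6) = 68.320557, coefficient = 2
x_7 = 3.1875, f(x_7) = 103.228775, coefficient = 4
x_8 = 3.5000, f(x_8) = 150.062500, coefficient = 1

I ≈ (0.312500/3) × 1006.530518 = 104.846929
Exact value: 104.843750
Error: 0.003179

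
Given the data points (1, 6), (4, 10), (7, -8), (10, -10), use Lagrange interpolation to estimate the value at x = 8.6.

Lagrange interpolation formula:
P(x) = Σ yᵢ × Lᵢ(x)
where Lᵢ(x) = Π_{j≠i} (x - xⱼ)/(xᵢ - xⱼ)

L_0(8.6) = (8.6 - 4)/(1 - 4) × (8.6 - 7)/(1 - 7) × (8.6 - 10)/(1 - 10) = 0.063605
L_1(8.6) = (8.6 - 1)/(4 - 1) × (8.6 - 7)/(4 - 7) × (8.6 - 10)/(4 - 10) = -0.315259
L_2(8.6) = (8.6 - 1)/(7 - 1) × (8.6 - 4)/(7 - 4) × (8.6 - 10)/(7 - 10) = 0.906370
L_3(8.6) = (8.6 - 1)/(10 - 1) × (8.6 - 4)/(10 - 4) × (8.6 - 7)/(10 - 7) = 0.345284

P(8.6) = 6×L_0(8.6) + 10×L_1(8.6) + (-8)×L_2(8.6) + (-10)×L_3(8.6)
P(8.6) = -13.474765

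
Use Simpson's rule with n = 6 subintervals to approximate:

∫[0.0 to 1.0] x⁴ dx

f(x) = x⁴
a = 0.0, b = 1.0, n = 6
h = (b - a)/n = 0.166667

Simpson's rule: (h/3)[f(x₀) + 4f(x₁) + 2f(x₂) + ... + f(xₙ)]

x_0 = 0.0000, f(x_0) = 0.000000, coefficient = 1
x_1 = 0.1667, f(x_1) = 0.000772, coefficient = 4
x_2 = 0.3333, f(x_2) = 0.012346, coefficient = 2
x_3 = 0.5000, f(x_3) = 0.062500, coefficient = 4
x_4 = 0.6667, f(x_4) = 0.197531, coefficient = 2
x_5 = 0.8333, f(x_5) = 0.482253, coefficient = 4
x_6 = 1.0000, f(x_6) = 1.000000, coefficient = 1

I ≈ (0.166667/3) × 3.601852 = 0.200103
Exact value: 0.200000
Error: 0.000103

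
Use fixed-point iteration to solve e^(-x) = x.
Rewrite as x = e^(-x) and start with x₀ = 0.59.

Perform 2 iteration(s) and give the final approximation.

Equation: e^(-x) = x
Fixed-point form: x = e^(-x)
x₀ = 0.59

x_1 = g(0.590000) = 0.554327
x_2 = g(0.554327) = 0.574459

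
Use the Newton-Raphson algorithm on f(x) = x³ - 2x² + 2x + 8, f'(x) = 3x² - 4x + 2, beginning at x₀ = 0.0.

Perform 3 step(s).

f(x) = x³ - 2x² + 2x + 8
f'(x) = 3x² - 4x + 2
x₀ = 0.0

Newton-Raphson formula: x_{n+1} = x_n - f(x_n)/f'(x_n)

Iteration 1:
  f(0.000000) = 8.000000
  f'(0.000000) = 2.000000
  x_1 = 0.000000 - 8.000000/2.000000 = -4.000000
Iteration 2:
  f(-4.000000) = -96.000000
  f'(-4.000000) = 66.000000
  x_2 = -4.000000 - (-96.000000)/66.000000 = -2.545455
Iteration 3:
  f(-2.545455) = -26.542449
  f'(-2.545455) = 31.619835
  x_3 = -2.545455 - (-26.542449)/31.619835 = -1.706031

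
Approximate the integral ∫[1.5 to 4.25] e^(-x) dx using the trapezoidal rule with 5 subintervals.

f(x) = e^(-x)
a = 1.5, b = 4.25, n = 5
h = (b - a)/n = 0.550000

Trapezoidal rule: (h/2)[f(x₀) + 2f(x₁) + 2f(x₂) + ... + f(xₙ)]

x_0 = 1.5000, f(x_0) = 0.223130, coefficient = 1
x_1 = 2.0500, f(x_1) = 0.128735, coefficient = 2
x_2 = 2.6000, f(x_2) = 0.074274, coefficient = 2
x_3 = 3.1500, f(x_3) = 0.042852, coefficient = 2
x_4 = 3.7000, f(x_4) = 0.024724, coefficient = 2
x_5 = 4.2500, f(x_5) = 0.014264, coefficient = 1

I ≈ (0.550000/2) × 0.778563 = 0.214105
Exact value: 0.208866
Error: 0.005239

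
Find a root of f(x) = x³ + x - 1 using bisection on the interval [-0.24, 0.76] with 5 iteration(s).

f(x) = x³ + x - 1
Initial interval: [-0.24, 0.76]

Iteration 1:
  c_1 = (-0.240000 + 0.760000)/2 = 0.260000
  f(c_1) = f(0.260000) = -0.722424
  f(a) × f(c) ≥ 0, new interval: [0.260000, 0.760000]
Iteration 2:
  c_2 = (0.260000 + 0.760000)/2 = 0.510000
  f(c_2) = f(0.510000) = -0.357349
  f(a) × f(c) ≥ 0, new interval: [0.510000, 0.760000]
Iteration 3:
  c_3 = (0.510000 + 0.760000)/2 = 0.635000
  f(c_3) = f(0.635000) = -0.108952
  f(a) × f(c) ≥ 0, new interval: [0.635000, 0.760000]
Iteration 4:
  c_4 = (0.635000 + 0.760000)/2 = 0.697500
  f(c_4) = f(0.697500) = 0.036838
  f(a) × f(c) < 0, new interval: [0.635000, 0.697500]
Iteration 5:
  c_5 = (0.635000 + 0.697500)/2 = 0.666250
  f(c_5) = f(0.666250) = -0.038009
  f(a) × f(c) ≥ 0, new interval: [0.666250, 0.697500]

After 5 iteration(s), the approximation is c_5 = 0.666250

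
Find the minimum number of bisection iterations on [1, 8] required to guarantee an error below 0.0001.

We need (b-a)/2^n ≤ 0.0001
(8 - 1)/2^n ≤ 0.0001
7/2^n ≤ 0.0001
2^n ≥ 70000
n ≥ log₂(70000) = 16.10
n ≥ 17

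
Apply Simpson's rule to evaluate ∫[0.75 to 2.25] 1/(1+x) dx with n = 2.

f(x) = 1/(1+x)
a = 0.75, b = 2.25, n = 2
h = (b - a)/n = 0.750000

Simpson's rule: (h/3)[f(x₀) + 4f(x₁) + 2f(x₂) + ... + f(xₙ)]

x_0 = 0.7500, f(x_0) = 0.571429, coefficient = 1
x_1 = 1.5000, f(x_1) = 0.400000, coefficient = 4
x_2 = 2.2500, f(x_2) = 0.307692, coefficient = 1

I ≈ (0.750000/3) × 2.479121 = 0.619780
Exact value: 0.619039
Error: 0.000741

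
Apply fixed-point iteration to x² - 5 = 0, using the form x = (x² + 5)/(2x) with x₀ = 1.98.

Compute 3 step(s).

Equation: x² - 5 = 0
Fixed-point form: x = (x² + 5)/(2x)
x₀ = 1.98

x_1 = g(1.980000) = 2.252626
x_2 = g(2.252626) = 2.236129
x_3 = g(2.236129) = 2.236068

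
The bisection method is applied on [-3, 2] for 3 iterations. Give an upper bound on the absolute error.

Bisection error bound: |error| ≤ (b-a)/2^n
|error| ≤ (2 - (-3))/2^3 = 5/2^3
|error| ≤ 0.6250000000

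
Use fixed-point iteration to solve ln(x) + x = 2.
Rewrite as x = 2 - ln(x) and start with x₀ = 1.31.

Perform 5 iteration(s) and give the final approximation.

Equation: ln(x) + x = 2
Fixed-point form: x = 2 - ln(x)
x₀ = 1.31

x_1 = g(1.310000) = 1.729973
x_2 = g(1.729973) = 1.451894
x_3 = g(1.451894) = 1.627131
x_4 = g(1.627131) = 1.513182
x_5 = g(1.513182) = 1.585785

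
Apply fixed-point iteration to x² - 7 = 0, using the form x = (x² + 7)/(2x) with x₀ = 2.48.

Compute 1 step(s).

Equation: x² - 7 = 0
Fixed-point form: x = (x² + 7)/(2x)
x₀ = 2.48

x_1 = g(2.480000) = 2.651290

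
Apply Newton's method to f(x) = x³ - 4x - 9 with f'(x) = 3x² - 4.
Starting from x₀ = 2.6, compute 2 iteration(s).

f(x) = x³ - 4x - 9
f'(x) = 3x² - 4
x₀ = 2.6

Newton-Raphson formula: x_{n+1} = x_n - f(x_n)/f'(x_n)

Iteration 1:
  f(2.600000) = -1.824000
  f'(2.600000) = 16.280000
  x_1 = 2.600000 - (-1.824000)/16.280000 = 2.712039
Iteration 2:
  f(2.712039) = 0.099318
  f'(2.712039) = 18.065472
  x_2 = 2.712039 - 0.099318/18.065472 = 2.706542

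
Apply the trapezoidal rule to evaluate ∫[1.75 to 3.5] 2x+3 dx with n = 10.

f(x) = 2x+3
a = 1.75, b = 3.5, n = 10
h = (b - a)/n = 0.175000

Trapezoidal rule: (h/2)[f(x₀) + 2f(x₁) + 2f(x₂) + ... + f(xₙ)]

x_0 = 1.7500, f(x_0) = 6.500000, coefficient = 1
x_1 = 1.9250, f(x_1) = 6.850000, coefficient = 2
x_2 = 2.1000, f(x_2) = 7.200000, coefficient = 2
x_3 = 2.2750, f(x_3) = 7.550000, coefficient = 2
x_4 = 2.4500, f(x_4) = 7.900000, coefficient = 2
x_5 = 2.6250, f(x_5) = 8.250000, coefficient = 2
x_6 = 2.8000, f(x_6) = 8.600000, coefficient = 2
x_7 = 2.9750, f(x_7) = 8.950000, coefficient = 2
x_8 = 3.1500, f(x_8) = 9.300000, coefficient = 2
x_9 = 3.3250, f(x_9) = 9.650000, coefficient = 2
x_10 = 3.5000, f(x_10) = 10.000000, coefficient = 1

I ≈ (0.175000/2) × 165.000000 = 14.437500
Exact value: 14.437500
Error: 0.000000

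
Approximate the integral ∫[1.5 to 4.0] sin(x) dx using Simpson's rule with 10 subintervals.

f(x) = sin(x)
a = 1.5, b = 4.0, n = 10
h = (b - a)/n = 0.250000

Simpson's rule: (h/3)[f(x₀) + 4f(x₁) + 2f(x₂) + ... + f(xₙ)]

x_0 = 1.5000, f(x_0) = 0.997495, coefficient = 1
x_1 = 1.7500, f(x_1) = 0.983986, coefficient = 4
x_2 = 2.0000, f(x_2) = 0.909297, coefficient = 2
x_3 = 2.2500, f(x_3) = 0.778073, coefficient = 4
x_4 = 2.5000, f(x_4) = 0.598472, coefficient = 2
x_5 = 2.7500, f(x_5) = 0.381661, coefficient = 4
x_6 = 3.0000, f(x_6) = 0.141120, coefficient = 2
x_7 = 3.2500, f(x_7) = -0.108195, coefficient = 4
x_8 = 3.5000, f(x_8) = -0.350783, coefficient = 2
x_9 = 3.7500, f(x_9) = -0.571561, coefficient = 4
x_10 = 4.0000, f(x_10) = -0.756802, coefficient = 1

I ≈ (0.250000/3) × 8.692760 = 0.724397
Exact value: 0.724381
Error: 0.000016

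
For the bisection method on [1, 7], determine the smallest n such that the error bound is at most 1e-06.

We need (b-a)/2^n ≤ 1e-06
(7 - 1)/2^n ≤ 1e-06
6/2^n ≤ 1e-06
2^n ≥ 6000000
n ≥ log₂(6000000) = 22.52
n ≥ 23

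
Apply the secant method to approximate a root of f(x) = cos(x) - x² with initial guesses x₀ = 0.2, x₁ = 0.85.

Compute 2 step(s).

f(x) = cos(x) - x²
x₀ = 0.2, x₁ = 0.85

Secant formula: x_{n+1} = x_n - f(x_n)(x_n - x_{n-1})/(f(x_n) - f(x_{n-1}))

Iteration 1:
  f(0.200000) = 0.940067
  f(0.850000) = -0.062517
  x_2 = 0.850000 - (-0.062517)×(0.850000 - 0.200000)/(-0.062517 - 0.940067)
       = 0.809469
Iteration 2:
  f(0.850000) = -0.062517
  f(0.809469) = 0.034643
  x_3 = 0.809469 - 0.034643×(0.809469 - 0.850000)/(0.034643 - (-0.062517))
       = 0.823921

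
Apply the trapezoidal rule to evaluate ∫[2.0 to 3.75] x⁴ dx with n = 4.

f(x) = x⁴
a = 2.0, b = 3.75, n = 4
h = (b - a)/n = 0.437500

Trapezoidal rule: (h/2)[f(x₀) + 2f(x₁) + 2f(x₂) + ... + f(xₙ)]

x_0 = 2.0000, f(x_0) = 16.000000, coefficient = 1
x_1 = 2.4375, f(x_1) = 35.300308, coefficient = 2
x_2 = 2.8750, f(x_2) = 68.320557, coefficient = 2
x_3 = 3.3125, f(x_3) = 120.399185, coefficient = 2
x_4 = 3.7500, f(x_4) = 197.753906, coefficient = 1

I ≈ (0.437500/2) × 661.794006 = 144.767439
Exact value: 141.915430
Error: 2.852009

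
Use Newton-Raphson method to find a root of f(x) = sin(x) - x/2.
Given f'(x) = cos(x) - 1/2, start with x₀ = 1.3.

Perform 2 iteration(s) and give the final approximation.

f(x) = sin(x) - x/2
f'(x) = cos(x) - 1/2
x₀ = 1.3

Newton-Raphson formula: x_{n+1} = x_n - f(x_n)/f'(x_n)

Iteration 1:
  f(1.300000) = 0.313558
  f'(1.300000) = -0.232501
  x_1 = 1.300000 - 0.313558/(-0.232501) = 2.648631
Iteration 2:
  f(2.648631) = -0.851078
  f'(2.648631) = -1.380935
  x_2 = 2.648631 - (-0.851078)/(-1.380935) = 2.032325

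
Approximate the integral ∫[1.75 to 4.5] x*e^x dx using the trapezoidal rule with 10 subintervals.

f(x) = x*e^x
a = 1.75, b = 4.5, n = 10
h = (b - a)/n = 0.275000

Trapezoidal rule: (h/2)[f(x₀) + 2f(x₁) + 2f(x₂) + ... + f(xₙ)]

x_0 = 1.7500, f(x_0) = 10.070555, coefficient = 1
x_1 = 2.0250, f(x_1) = 15.341625, coefficient = 2
x_2 = 2.3000, f(x_2) = 22.940620, coefficient = 2
x_3 = 2.5750, f(x_3) = 33.813142, coefficient = 2
x_4 = 2.8500, f(x_4) = 49.270178, coefficient = 2
x_5 = 3.1250, f(x_5) = 71.124672, coefficient = 2
x_6 = 3.4000, f(x_6) = 101.877940, coefficient = 2
x_7 = 3.6750, f(x_7) = 144.973814, coefficient = 2
x_8 = 3.9500, f(x_8) = 205.144699, coefficient = 2
x_9 = 4.2250, f(x_9) = 288.882277, coefficient = 2
x_10 = 4.5000, f(x_10) = 405.077091, coefficient = 1

I ≈ (0.275000/2) × 2281.885580 = 313.759267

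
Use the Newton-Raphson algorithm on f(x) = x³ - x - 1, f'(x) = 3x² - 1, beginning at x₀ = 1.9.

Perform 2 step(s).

f(x) = x³ - x - 1
f'(x) = 3x² - 1
x₀ = 1.9

Newton-Raphson formula: x_{n+1} = x_n - f(x_n)/f'(x_n)

Iteration 1:
  f(1.900000) = 3.959000
  f'(1.900000) = 9.830000
  x_1 = 1.900000 - 3.959000/9.830000 = 1.497253
Iteration 2:
  f(1.497253) = 0.859240
  f'(1.497253) = 5.725302
  x_2 = 1.497253 - 0.859240/5.725302 = 1.347176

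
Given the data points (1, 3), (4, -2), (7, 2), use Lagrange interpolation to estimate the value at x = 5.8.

Lagrange interpolation formula:
P(x) = Σ yᵢ × Lᵢ(x)
where Lᵢ(x) = Π_{j≠i} (x - xⱼ)/(xᵢ - xⱼ)

L_0(5.8) = (5.8 - 4)/(1 - 4) × (5.8 - 7)/(1 - 7) = -0.120000
L_1(5.8) = (5.8 - 1)/(4 - 1) × (5.8 - 7)/(4 - 7) = 0.640000
L_2(5.8) = (5.8 - 1)/(7 - 1) × (5.8 - 4)/(7 - 4) = 0.480000

P(5.8) = 3×L_0(5.8) + (-2)×L_1(5.8) + 2×L_2(5.8)
P(5.8) = -0.680000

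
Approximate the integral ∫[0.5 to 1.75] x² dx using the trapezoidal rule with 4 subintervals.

f(x) = x²
a = 0.5, b = 1.75, n = 4
h = (b - a)/n = 0.312500

Trapezoidal rule: (h/2)[f(x₀) + 2f(x₁) + 2f(x₂) + ... + f(xₙ)]

x_0 = 0.5000, f(x_0) = 0.250000, coefficient = 1
x_1 = 0.8125, f(x_1) = 0.660156, coefficient = 2
x_2 = 1.1250, f(x_2) = 1.265625, coefficient = 2
x_3 = 1.4375, f(x_3) = 2.066406, coefficient = 2
x_4 = 1.7500, f(x_4) = 3.062500, coefficient = 1

I ≈ (0.312500/2) × 11.296875 = 1.765137
Exact value: 1.744792
Error: 0.020345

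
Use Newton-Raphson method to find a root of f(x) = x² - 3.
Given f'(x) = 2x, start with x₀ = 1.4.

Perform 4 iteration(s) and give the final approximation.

f(x) = x² - 3
f'(x) = 2x
x₀ = 1.4

Newton-Raphson formula: x_{n+1} = x_n - f(x_n)/f'(x_n)

Iteration 1:
  f(1.400000) = -1.040000
  f'(1.400000) = 2.800000
  x_1 = 1.400000 - (-1.040000)/2.800000 = 1.771429
Iteration 2:
  f(1.771429) = 0.137959
  f'(1.771429) = 3.542857
  x_2 = 1.771429 - 0.137959/3.542857 = 1.732488
Iteration 3:
  f(1.732488) = 0.001516
  f'(1.732488) = 3.464977
  x_3 = 1.732488 - 0.001516/3.464977 = 1.732051
Iteration 4:
  f(1.732051) = 0.000000
  f'(1.732051) = 3.464102
  x_4 = 1.732051 - 0.000000/3.464102 = 1.732051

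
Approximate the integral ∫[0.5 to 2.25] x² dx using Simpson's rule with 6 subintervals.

f(x) = x²
a = 0.5, b = 2.25, n = 6
h = (b - a)/n = 0.291667

Simpson's rule: (h/3)[f(x₀) + 4f(x₁) + 2f(x₂) + ... + f(xₙ)]

x_0 = 0.5000, f(x_0) = 0.250000, coefficient = 1
x_1 = 0.7917, f(x_1) = 0.626736, coefficient = 4
x_2 = 1.0833, f(x_2) = 1.173611, coefficient = 2
x_3 = 1.3750, f(x_3) = 1.890625, coefficient = 4
x_4 = 1.6667, f(x_4) = 2.777778, coefficient = 2
x_5 = 1.9583, f(x_5) = 3.835069, coefficient = 4
x_6 = 2.2500, f(x_6) = 5.062500, coefficient = 1

I ≈ (0.291667/3) × 38.625000 = 3.755208
Exact value: 3.755208
Error: 0.000000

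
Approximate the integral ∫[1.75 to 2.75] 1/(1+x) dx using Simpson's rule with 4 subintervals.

f(x) = 1/(1+x)
a = 1.75, b = 2.75, n = 4
h = (b - a)/n = 0.250000

Simpson's rule: (h/3)[f(x₀) + 4f(x₁) + 2f(x₂) + ... + f(xₙ)]

x_0 = 1.7500, f(x_0) = 0.363636, coefficient = 1
x_1 = 2.0000, f(x_1) = 0.333333, coefficient = 4
x_2 = 2.2500, f(x_2) = 0.307692, coefficient = 2
x_3 = 2.5000, f(x_3) = 0.285714, coefficient = 4
x_4 = 2.7500, f(x_4) = 0.266667, coefficient = 1

I ≈ (0.250000/3) × 3.721878 = 0.310157
Exact value: 0.310155
Error: 0.000002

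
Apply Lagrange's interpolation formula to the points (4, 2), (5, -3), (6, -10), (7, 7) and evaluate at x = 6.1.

Lagrange interpolation formula:
P(x) = Σ yᵢ × Lᵢ(x)
where Lᵢ(x) = Π_{j≠i} (x - xⱼ)/(xᵢ - xⱼ)

L_0(6.1) = (6.1 - 5)/(4 - 5) × (6.1 - 6)/(4 - 6) × (6.1 - 7)/(4 - 7) = 0.016500
L_1(6.1) = (6.1 - 4)/(5 - 4) × (6.1 - 6)/(5 - 6) × (6.1 - 7)/(5 - 7) = -0.094500
L_2(6.1) = (6.1 - 4)/(6 - 4) × (6.1 - 5)/(6 - 5) × (6.1 - 7)/(6 - 7) = 1.039500
L_3(6.1) = (6.1 - 4)/(7 - 4) × (6.1 - 5)/(7 - 5) × (6.1 - 6)/(7 - 6) = 0.038500

P(6.1) = 2×L_0(6.1) + (-3)×L_1(6.1) + (-10)×L_2(6.1) + 7×L_3(6.1)
P(6.1) = -9.809000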